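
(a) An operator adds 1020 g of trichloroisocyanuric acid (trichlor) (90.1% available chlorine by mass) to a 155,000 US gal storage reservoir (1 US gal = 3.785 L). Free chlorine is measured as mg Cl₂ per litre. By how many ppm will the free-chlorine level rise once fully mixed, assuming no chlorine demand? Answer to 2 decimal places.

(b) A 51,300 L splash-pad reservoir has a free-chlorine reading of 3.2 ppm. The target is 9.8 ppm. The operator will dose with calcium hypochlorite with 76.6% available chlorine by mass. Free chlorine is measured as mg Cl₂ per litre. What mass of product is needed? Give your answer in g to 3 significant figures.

(a) 1.57 ppm; (b) 442 g

(a) Volume: 155,000 US gal × 3.785 L/gal = 586,675 L.
(a) Available chlorine delivered: 1020 g × 0.901 = 919 g as Cl₂.
(a) Concentration rise: 919 g / 586,675 L = 1.566 mg/L = 1.57 ppm.

(b) Chlorine deficit: 9.8 − 3.2 = 6.6 ppm = 6.6 mg/L as Cl₂.
(b) Cl₂ equivalent needed: 6.6 mg/L × 51,300 L = 338,600 mg = 338.6 g.
(b) Product at 76.6% available chlorine: 338.6 / 0.766 = 442 g.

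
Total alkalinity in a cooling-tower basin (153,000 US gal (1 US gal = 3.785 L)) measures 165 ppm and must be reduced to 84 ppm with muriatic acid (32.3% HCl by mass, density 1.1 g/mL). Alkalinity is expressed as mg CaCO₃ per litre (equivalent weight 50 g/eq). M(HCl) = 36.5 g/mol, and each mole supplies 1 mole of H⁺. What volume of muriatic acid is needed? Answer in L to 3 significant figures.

Volume: 153,000 US gal × 3.785 L/gal = 579,105 L.
Alkalinity to neutralize: (165 − 84) = 81 mg/L as CaCO₃ × 579,105 L = 46,910 g as CaCO₃.
Equivalents of H⁺ required: 46,910 ÷ 50 g/eq = 938.2 eq = 938.2 mol HCl.
Mass of HCl: 938.2 × 36.5 = 34,240 g.
Mass of 32.3% solution: 34,240 / 0.323 = 106,000 g.
Volume: 106,000 g ÷ 1.1 g/mL = 96,380 mL.

96.4 L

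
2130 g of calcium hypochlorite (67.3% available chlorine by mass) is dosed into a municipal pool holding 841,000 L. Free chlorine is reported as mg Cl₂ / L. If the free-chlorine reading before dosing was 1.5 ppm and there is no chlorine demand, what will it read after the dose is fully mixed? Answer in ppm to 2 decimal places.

3.20 ppm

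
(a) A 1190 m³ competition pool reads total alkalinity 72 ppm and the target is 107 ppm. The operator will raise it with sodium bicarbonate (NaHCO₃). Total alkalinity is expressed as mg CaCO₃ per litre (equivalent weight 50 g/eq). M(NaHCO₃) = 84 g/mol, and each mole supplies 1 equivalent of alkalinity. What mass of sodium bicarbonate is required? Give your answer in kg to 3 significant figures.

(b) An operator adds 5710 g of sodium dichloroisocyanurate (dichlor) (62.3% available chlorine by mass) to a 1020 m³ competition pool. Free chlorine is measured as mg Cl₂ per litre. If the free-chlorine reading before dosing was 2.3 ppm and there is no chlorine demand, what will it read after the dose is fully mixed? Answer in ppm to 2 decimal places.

(a) 70.0 kg; (b) 5.79 ppm

(a) Volume: 1190 m³ = 1,190,000 L.
(a) Alkalinity to add: (107 − 72) = 35 mg/L as CaCO₃ × 1,190,000 L = 41,650 g as CaCO₃.
(a) Equivalents: 41,650 g ÷ 50 g/eq = 833 eq.
(a) NaHCO₃ supplies 1 eq per mole → 833 mol.
(a) Mass: 833 mol × 84 g/mol = 69,970 g.

(b) Volume: 1020 m³ = 1,020,000 L.
(b) Available chlorine delivered: 5710 g × 0.623 = 3557 g as Cl₂.
(b) Concentration rise: 3557 g / 1,020,000 L = 3.488 mg/L = 3.49 ppm.
(b) Final FC: 2.3 + 3.49 = 5.79 ppm.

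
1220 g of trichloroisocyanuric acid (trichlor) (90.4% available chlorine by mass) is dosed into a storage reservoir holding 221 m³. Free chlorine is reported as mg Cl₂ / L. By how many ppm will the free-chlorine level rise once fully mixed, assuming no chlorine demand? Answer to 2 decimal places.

Volume: 221 m³ = 221,000 L.
Available chlorine delivered: 1220 g × 0.904 = 1103 g as Cl₂.
Concentration rise: 1103 g / 221,000 L = 4.99 mg/L = 4.99 ppm.

4.99 ppm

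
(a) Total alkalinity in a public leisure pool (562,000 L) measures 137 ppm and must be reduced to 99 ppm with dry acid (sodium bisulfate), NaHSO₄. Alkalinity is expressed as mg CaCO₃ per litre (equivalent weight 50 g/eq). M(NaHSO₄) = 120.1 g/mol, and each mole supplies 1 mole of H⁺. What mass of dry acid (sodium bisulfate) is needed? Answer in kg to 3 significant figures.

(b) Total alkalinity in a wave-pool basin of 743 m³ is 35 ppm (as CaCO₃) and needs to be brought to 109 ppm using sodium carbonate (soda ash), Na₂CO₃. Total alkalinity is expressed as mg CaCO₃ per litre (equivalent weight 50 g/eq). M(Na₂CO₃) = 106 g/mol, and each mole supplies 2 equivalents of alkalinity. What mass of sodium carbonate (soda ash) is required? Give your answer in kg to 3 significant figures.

(a) Alkalinity to neutralize: (137 − 99) = 38 mg/L as CaCO₃ × 562,000 L = 21,360 g as CaCO₃.
(a) Equivalents of H⁺ required: 21,360 ÷ 50 g/eq = 427.1 eq = 427.1 mol NaHSO₄.
(a) Mass of NaHSO₄: 427.1 × 120.1 = 51,300 g.

(b) Volume: 743 m³ = 743,000 L.
(b) Alkalinity to add: (109 − 35) = 74 mg/L as CaCO₃ × 743,000 L = 54,980 g as CaCO₃.
(b) Equivalents: 54,980 g ÷ 50 g/eq = 1100 eq.
(b) Each mole of Na₂CO₃ supplies 2 eq, so 1100 / 2 = 549.8 mol.
(b) Mass: 549.8 mol × 106 g/mol = 58,280 g.

(a) 51.3 kg; (b) 58.3 kg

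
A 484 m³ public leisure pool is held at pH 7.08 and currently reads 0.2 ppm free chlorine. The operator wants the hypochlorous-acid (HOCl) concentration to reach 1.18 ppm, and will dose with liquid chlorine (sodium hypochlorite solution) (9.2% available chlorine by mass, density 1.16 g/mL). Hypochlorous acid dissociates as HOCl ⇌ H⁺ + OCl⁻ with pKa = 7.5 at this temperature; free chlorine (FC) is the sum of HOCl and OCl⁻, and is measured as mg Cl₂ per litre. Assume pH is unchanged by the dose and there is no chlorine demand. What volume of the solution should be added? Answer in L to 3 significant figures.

6.48 L

Volume: 484 m³ = 484,000 L.
[OCl⁻]/[HOCl] = 10^(pH − pKa) = 10^(7.08 − 7.5) = 0.3802; fraction as HOCl = 1/(1 + 0.3802) = 0.7245.
Free chlorine required for 1.18 ppm HOCl: 1.18 / 0.7245 = 1.629 ppm.
FC to add: 1.629 − 0.2 = 1.429 mg/L as Cl₂.
Cl₂ equivalent: 1.429 mg/L × 484,000 L = 691.5 g.
Product at 9.2% available Cl: 691.5 / 0.092 = 7516 g.
Volume: 7516 g ÷ 1.16 g/mL = 6479 mL.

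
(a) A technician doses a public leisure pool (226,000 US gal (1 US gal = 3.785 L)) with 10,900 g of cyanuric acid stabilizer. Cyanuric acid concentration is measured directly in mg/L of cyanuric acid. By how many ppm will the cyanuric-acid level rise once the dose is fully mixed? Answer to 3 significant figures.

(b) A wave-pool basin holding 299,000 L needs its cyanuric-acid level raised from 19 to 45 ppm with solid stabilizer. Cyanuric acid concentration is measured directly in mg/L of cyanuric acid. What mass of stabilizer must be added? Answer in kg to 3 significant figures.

(a) Volume: 226,000 US gal × 3.785 L/gal = 855,410 L.
(a) Rise: 10,900 g / 855,410 L × 1000 = 12.74 mg/L.

(b) CYA to add: (45 − 19) = 26 mg/L × 299,000 L = 7774 g cyanuric acid.

(a) 12.7 ppm; (b) 7.77 kg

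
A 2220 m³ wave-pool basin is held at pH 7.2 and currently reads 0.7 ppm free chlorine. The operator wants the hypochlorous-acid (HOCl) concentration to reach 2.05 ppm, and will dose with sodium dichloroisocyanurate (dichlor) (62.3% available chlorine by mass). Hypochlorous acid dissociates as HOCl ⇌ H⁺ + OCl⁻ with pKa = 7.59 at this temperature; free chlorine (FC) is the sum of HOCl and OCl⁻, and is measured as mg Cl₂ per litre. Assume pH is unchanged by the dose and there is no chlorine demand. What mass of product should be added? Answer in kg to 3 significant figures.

Volume: 2220 m³ = 2,220,000 L.
[OCl⁻]/[HOCl] = 10^(pH − pKa) = 10^(7.2 − 7.59) = 0.4074; fraction as HOCl = 1/(1 + 0.4074) = 0.7105.
Free chlorine required for 2.05 ppm HOCl: 2.05 / 0.7105 = 2.885 ppm.
FC to add: 2.885 − 0.7 = 2.185 mg/L as Cl₂.
Cl₂ equivalent: 2.185 mg/L × 2,220,000 L = 4851 g.
Product at 62.3% available Cl: 4851 / 0.623 = 7786 g.

7.79 kg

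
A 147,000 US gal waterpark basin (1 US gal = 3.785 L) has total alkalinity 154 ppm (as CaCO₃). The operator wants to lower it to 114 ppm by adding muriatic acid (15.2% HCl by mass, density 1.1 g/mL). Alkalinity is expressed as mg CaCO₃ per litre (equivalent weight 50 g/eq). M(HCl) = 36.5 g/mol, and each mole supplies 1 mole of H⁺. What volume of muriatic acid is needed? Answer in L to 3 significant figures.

97.2 L

Volume: 147,000 US gal × 3.785 L/gal = 556,395 L.
Alkalinity to neutralize: (154 − 114) = 40 mg/L as CaCO₃ × 556,395 L = 22,260 g as CaCO₃.
Equivalents of H⁺ required: 22,260 ÷ 50 g/eq = 445.1 eq = 445.1 mol HCl.
Mass of HCl: 445.1 × 36.5 = 16,250 g.
Mass of 15.2% solution: 16,250 / 0.152 = 106,900 g.
Volume: 106,900 g ÷ 1.1 g/mL = 97,170 mL.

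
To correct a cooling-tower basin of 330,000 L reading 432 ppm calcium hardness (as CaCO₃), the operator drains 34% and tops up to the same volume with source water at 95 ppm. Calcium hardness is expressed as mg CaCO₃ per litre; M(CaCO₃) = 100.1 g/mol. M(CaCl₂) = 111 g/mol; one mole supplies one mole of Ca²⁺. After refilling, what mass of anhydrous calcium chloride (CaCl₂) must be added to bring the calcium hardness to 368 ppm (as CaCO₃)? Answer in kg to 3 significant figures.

18.5 kg

After draining 34% and refilling: 432 × 0.66 + 95 × 0.34 = 317.42 ppm.
Deficit to target: 368 − 317.42 = 50.58 mg/L.
As CaCO₃: 50.58 mg/L × 330,000 L = 16,690 g; ÷ 100.1 = 166.7 mol Ca²⁺.
Mass: 166.7 × 111 = 18,510 g.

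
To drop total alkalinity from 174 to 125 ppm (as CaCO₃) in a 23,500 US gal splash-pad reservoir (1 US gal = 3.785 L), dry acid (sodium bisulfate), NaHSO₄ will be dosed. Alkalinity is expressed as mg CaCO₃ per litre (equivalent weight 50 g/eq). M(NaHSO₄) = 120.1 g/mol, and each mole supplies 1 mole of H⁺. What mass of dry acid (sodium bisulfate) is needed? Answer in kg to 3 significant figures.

10.5 kg

Volume: 23,500 US gal × 3.785 L/gal = 88,948 L.
Alkalinity to neutralize: (174 − 125) = 49 mg/L as CaCO₃ × 88,948 L = 4358 g as CaCO₃.
Equivalents of H⁺ required: 4358 ÷ 50 g/eq = 87.17 eq = 87.17 mol NaHSO₄.
Mass of NaHSO₄: 87.17 × 120.1 = 10,470 g.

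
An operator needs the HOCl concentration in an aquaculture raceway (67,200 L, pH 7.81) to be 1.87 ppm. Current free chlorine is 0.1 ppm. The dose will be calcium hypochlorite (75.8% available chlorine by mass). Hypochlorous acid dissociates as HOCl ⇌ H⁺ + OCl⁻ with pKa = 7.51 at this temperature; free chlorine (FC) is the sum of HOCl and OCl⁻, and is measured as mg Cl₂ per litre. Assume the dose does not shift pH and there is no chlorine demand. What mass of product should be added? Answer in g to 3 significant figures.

488 g

[OCl⁻]/[HOCl] = 10^(pH − pKa) = 10^(7.81 − 7.51) = 1.995; fraction as HOCl = 1/(1 + 1.995) = 0.3339.
Free chlorine required for 1.87 ppm HOCl: 1.87 / 0.3339 = 5.601 ppm.
FC to add: 5.601 − 0.1 = 5.501 mg/L as Cl₂.
Cl₂ equivalent: 5.501 mg/L × 67,200 L = 369.7 g.
Product at 75.8% available Cl: 369.7 / 0.758 = 487.7 g.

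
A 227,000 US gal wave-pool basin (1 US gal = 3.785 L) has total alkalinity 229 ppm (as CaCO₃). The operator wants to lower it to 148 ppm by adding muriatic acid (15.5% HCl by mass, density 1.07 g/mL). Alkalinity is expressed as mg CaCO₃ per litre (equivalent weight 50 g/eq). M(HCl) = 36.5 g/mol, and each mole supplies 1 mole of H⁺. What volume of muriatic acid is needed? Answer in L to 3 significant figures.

Volume: 227,000 US gal × 3.785 L/gal = 859,195 L.
Alkalinity to neutralize: (229 − 148) = 81 mg/L as CaCO₃ × 859,195 L = 69,590 g as CaCO₃.
Equivalents of H⁺ required: 69,590 ÷ 50 g/eq = 1392 eq = 1392 mol HCl.
Mass of HCl: 1392 × 36.5 = 50,800 g.
Mass of 15.5% solution: 50,800 / 0.155 = 327,800 g.
Volume: 327,800 g ÷ 1.07 g/mL = 306,300 mL.

306 L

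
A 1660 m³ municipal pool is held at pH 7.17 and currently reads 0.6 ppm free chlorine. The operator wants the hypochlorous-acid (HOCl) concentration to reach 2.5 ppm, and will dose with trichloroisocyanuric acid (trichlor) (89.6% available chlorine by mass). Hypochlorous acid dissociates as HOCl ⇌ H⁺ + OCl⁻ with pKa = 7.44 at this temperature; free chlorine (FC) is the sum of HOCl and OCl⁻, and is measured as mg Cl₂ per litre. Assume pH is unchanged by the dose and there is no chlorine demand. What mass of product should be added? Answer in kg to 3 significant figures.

Volume: 1660 m³ = 1,660,000 L.
[OCl⁻]/[HOCl] = 10^(pH − pKa) = 10^(7.17 − 7.44) = 0.537; fraction as HOCl = 1/(1 + 0.537) = 0.6506.
Free chlorine required for 2.5 ppm HOCl: 2.5 / 0.6506 = 3.843 ppm.
FC to add: 3.843 − 0.6 = 3.243 mg/L as Cl₂.
Cl₂ equivalent: 3.243 mg/L × 1,660,000 L = 5383 g.
Product at 89.6% available Cl: 5383 / 0.896 = 6007 g.

6.01 kg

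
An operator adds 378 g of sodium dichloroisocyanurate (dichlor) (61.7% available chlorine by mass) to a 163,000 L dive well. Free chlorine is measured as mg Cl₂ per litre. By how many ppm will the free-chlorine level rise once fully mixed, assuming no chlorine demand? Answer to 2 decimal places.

Available chlorine delivered: 378 g × 0.617 = 233.2 g as Cl₂.
Concentration rise: 233.2 g / 163,000 L = 1.431 mg/L = 1.43 ppm.

1.43 ppm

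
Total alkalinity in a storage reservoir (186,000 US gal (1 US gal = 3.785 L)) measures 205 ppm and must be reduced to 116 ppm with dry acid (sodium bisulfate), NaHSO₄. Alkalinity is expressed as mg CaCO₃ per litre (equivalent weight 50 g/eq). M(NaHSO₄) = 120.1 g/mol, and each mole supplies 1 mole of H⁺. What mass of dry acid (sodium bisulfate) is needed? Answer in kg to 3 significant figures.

151 kg

Volume: 186,000 US gal × 3.785 L/gal = 704,010 L.
Alkalinity to neutralize: (205 − 116) = 89 mg/L as CaCO₃ × 704,010 L = 62,660 g as CaCO₃.
Equivalents of H⁺ required: 62,660 ÷ 50 g/eq = 1253 eq = 1253 mol NaHSO₄.
Mass of NaHSO₄: 1253 × 120.1 = 150,500 g.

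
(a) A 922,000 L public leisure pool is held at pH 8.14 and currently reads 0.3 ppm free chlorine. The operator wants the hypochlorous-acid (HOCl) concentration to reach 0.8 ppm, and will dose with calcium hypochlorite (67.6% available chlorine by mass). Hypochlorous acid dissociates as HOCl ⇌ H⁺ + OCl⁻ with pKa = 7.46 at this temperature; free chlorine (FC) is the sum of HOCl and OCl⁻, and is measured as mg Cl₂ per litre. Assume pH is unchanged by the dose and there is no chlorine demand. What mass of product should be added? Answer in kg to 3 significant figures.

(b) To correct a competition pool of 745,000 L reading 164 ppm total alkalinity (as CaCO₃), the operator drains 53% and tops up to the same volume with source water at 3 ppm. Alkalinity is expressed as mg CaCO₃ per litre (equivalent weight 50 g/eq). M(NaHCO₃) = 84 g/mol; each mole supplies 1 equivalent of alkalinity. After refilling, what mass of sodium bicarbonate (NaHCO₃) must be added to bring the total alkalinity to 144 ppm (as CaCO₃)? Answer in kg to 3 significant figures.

(a) [OCl⁻]/[HOCl] = 10^(pH − pKa) = 10^(8.14 − 7.46) = 4.786; fraction as HOCl = 1/(1 + 4.786) = 0.1728.
(a) Free chlorine required for 0.8 ppm HOCl: 0.8 / 0.1728 = 4.629 ppm.
(a) FC to add: 4.629 − 0.3 = 4.329 mg/L as Cl₂.
(a) Cl₂ equivalent: 4.329 mg/L × 922,000 L = 3991 g.
(a) Product at 67.6% available Cl: 3991 / 0.676 = 5904 g.

(b) After draining 53% and refilling: 164 × 0.47 + 3 × 0.53 = 78.67 ppm.
(b) Deficit to target: 144 − 78.67 = 65.33 mg/L.
(b) As CaCO₃: 65.33 mg/L × 745,000 L = 48,670 g; ÷ 50 g/eq ÷ 1 = 973.4 mol NaHCO₃.
(b) Mass: 973.4 × 84 = 81,770 g.

(a) 5.90 kg; (b) 81.8 kg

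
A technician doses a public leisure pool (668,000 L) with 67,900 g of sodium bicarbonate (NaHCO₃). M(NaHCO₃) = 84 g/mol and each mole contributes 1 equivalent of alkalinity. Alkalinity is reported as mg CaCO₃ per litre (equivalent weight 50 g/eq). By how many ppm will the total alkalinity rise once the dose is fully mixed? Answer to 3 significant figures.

Moles of NaHCO₃: 67,900 g ÷ 84 g/mol = 808.3 mol → 808.3 eq of alkalinity.
As CaCO₃: 808.3 eq × 50 g/eq = 40,420 g.
Rise: 40,420 g / 668,000 L × 1000 = 60.5 mg/L.

60.5 ppm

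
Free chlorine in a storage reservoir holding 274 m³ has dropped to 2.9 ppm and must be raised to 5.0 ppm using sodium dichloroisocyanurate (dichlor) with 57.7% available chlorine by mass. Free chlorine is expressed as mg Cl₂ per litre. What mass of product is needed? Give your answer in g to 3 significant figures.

997 g

Volume: 274 m³ = 274,000 L.
Chlorine deficit: 5.0 − 2.9 = 2.1 ppm = 2.1 mg/L as Cl₂.
Cl₂ equivalent needed: 2.1 mg/L × 274,000 L = 575,400 mg = 575.4 g.
Product at 57.7% available chlorine: 575.4 / 0.577 = 997.2 g.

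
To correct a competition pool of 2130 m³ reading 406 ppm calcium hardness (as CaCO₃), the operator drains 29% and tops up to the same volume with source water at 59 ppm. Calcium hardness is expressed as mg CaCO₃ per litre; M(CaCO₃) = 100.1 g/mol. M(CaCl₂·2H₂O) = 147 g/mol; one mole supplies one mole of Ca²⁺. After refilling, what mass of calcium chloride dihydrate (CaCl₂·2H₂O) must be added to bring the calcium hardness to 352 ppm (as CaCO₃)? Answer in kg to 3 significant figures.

146 kg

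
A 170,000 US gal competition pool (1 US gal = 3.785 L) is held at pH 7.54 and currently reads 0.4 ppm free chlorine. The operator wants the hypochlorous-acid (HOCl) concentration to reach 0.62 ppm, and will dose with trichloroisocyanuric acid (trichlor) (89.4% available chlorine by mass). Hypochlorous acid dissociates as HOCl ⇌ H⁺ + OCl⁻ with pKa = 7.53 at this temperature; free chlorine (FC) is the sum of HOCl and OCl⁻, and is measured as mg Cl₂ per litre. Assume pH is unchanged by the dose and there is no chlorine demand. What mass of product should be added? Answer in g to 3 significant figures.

Volume: 170,000 US gal × 3.785 L/gal = 643,450 L.
[OCl⁻]/[HOCl] = 10^(pH − pKa) = 10^(7.54 − 7.53) = 1.023; fraction as HOCl = 1/(1 + 1.023) = 0.4942.
Free chlorine required for 0.62 ppm HOCl: 0.62 / 0.4942 = 1.254 ppm.
FC to add: 1.254 − 0.4 = 0.8544 mg/L as Cl₂.
Cl₂ equivalent: 0.8544 mg/L × 643,450 L = 549.8 g.
Product at 89.4% available Cl: 549.8 / 0.894 = 615 g.

615 g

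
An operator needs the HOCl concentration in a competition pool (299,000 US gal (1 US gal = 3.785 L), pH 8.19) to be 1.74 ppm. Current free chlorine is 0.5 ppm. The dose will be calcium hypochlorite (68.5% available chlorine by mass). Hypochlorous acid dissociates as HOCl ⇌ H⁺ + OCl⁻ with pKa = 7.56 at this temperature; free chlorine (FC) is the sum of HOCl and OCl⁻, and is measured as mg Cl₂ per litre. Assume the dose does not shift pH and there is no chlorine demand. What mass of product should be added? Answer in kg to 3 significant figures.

14.3 kg

Volume: 299,000 US gal × 3.785 L/gal = 1,131,715 L.
[OCl⁻]/[HOCl] = 10^(pH − pKa) = 10^(8.19 − 7.56) = 4.266; fraction as HOCl = 1/(1 + 4.266) = 0.1899.
Free chlorine required for 1.74 ppm HOCl: 1.74 / 0.1899 = 9.162 ppm.
FC to add: 9.162 − 0.5 = 8.662 mg/L as Cl₂.
Cl₂ equivalent: 8.662 mg/L × 1,131,715 L = 9803 g.
Product at 68.5% available Cl: 9803 / 0.685 = 14,310 g.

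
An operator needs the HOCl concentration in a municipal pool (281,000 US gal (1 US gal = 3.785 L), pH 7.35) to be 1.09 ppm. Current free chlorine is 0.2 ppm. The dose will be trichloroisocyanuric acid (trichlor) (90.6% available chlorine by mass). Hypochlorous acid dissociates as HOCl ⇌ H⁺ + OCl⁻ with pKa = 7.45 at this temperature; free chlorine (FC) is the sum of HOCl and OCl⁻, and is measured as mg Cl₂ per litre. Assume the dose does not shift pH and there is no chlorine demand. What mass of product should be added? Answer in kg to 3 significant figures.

2.06 kg

Volume: 281,000 US gal × 3.785 L/gal = 1,063,585 L.
[OCl⁻]/[HOCl] = 10^(pH − pKa) = 10^(7.35 − 7.45) = 0.7943; fraction as HOCl = 1/(1 + 0.7943) = 0.5573.
Free chlorine required for 1.09 ppm HOCl: 1.09 / 0.5573 = 1.956 ppm.
FC to add: 1.956 − 0.2 = 1.756 mg/L as Cl₂.
Cl₂ equivalent: 1.756 mg/L × 1,063,585 L = 1867 g.
Product at 90.6% available Cl: 1867 / 0.906 = 2061 g.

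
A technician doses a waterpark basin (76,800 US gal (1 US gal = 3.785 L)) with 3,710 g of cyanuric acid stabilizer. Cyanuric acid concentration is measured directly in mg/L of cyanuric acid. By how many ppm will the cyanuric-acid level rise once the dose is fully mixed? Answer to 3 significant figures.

Volume: 76,800 US gal × 3.785 L/gal = 290,688 L.
Rise: 3,710 g / 290,688 L × 1000 = 12.76 mg/L.

12.8 ppm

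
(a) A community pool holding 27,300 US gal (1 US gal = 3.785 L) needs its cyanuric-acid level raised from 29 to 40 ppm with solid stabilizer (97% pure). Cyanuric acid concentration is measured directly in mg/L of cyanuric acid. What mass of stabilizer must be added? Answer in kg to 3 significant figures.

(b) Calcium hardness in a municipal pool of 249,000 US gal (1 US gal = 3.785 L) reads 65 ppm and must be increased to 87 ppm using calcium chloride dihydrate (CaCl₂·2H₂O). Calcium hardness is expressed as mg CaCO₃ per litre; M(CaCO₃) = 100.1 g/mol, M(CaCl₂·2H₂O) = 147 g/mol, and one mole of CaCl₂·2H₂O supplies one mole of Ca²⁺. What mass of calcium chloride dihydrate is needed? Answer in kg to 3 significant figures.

(a) 1.17 kg; (b) 30.4 kg

(a) Volume: 27,300 US gal × 3.785 L/gal = 103,330 L.
(a) CYA to add: (40 − 29) = 11 mg/L × 103,330 L = 1137 g cyanuric acid.
(a) At 97% purity: 1137 / 0.97 = 1172 g product.

(b) Volume: 249,000 US gal × 3.785 L/gal = 942,465 L.
(b) Hardness to add: (87 − 65) = 22 mg/L as CaCO₃ × 942,465 L = 20,730 g as CaCO₃.
(b) Moles of Ca²⁺ (1 mol Ca²⁺ ≡ 1 mol CaCO₃): 20,730 / 100.1 g/mol = 207.1 mol.
(b) Mass of CaCl₂·2H₂O: 207.1 × 147 = 30,450 g.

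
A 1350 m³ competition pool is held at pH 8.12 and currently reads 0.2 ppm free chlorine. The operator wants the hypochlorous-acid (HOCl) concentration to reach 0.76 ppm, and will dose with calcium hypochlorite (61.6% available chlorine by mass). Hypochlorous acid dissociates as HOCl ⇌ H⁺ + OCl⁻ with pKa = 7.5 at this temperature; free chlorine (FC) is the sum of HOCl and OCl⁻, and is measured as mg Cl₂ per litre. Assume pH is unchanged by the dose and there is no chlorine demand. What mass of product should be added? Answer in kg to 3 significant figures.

8.17 kg

Volume: 1350 m³ = 1,350,000 L.
[OCl⁻]/[HOCl] = 10^(pH − pKa) = 10^(8.12 − 7.5) = 4.169; fraction as HOCl = 1/(1 + 4.169) = 0.1935.
Free chlorine required for 0.76 ppm HOCl: 0.76 / 0.1935 = 3.928 ppm.
FC to add: 3.928 − 0.2 = 3.728 mg/L as Cl₂.
Cl₂ equivalent: 3.728 mg/L × 1,350,000 L = 5033 g.
Product at 61.6% available Cl: 5033 / 0.616 = 8171 g.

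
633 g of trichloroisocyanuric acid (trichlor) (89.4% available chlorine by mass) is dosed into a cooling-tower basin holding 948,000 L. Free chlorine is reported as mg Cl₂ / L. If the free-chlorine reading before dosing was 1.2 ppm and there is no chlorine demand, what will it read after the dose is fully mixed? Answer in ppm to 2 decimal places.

1.80 ppm

Available chlorine delivered: 633 g × 0.894 = 565.9 g as Cl₂.
Concentration rise: 565.9 g / 948,000 L = 0.5969 mg/L = 0.60 ppm.
Final FC: 1.2 + 0.60 = 1.80 ppm.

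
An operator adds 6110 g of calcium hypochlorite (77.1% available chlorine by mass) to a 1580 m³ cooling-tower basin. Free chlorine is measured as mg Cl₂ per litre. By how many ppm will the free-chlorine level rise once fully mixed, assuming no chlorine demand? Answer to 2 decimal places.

2.98 ppm

Volume: 1580 m³ = 1,580,000 L.
Available chlorine delivered: 6110 g × 0.771 = 4711 g as Cl₂.
Concentration rise: 4711 g / 1,580,000 L = 2.982 mg/L = 2.98 ppm.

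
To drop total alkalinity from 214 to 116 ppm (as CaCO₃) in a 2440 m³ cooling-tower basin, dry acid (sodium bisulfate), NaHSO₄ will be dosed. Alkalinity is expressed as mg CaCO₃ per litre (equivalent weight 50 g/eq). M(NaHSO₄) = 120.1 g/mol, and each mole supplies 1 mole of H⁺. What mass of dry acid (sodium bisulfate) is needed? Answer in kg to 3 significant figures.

Volume: 2440 m³ = 2,440,000 L.
Alkalinity to neutralize: (214 − 116) = 98 mg/L as CaCO₃ × 2,440,000 L = 239,100 g as CaCO₃.
Equivalents of H⁺ required: 239,100 ÷ 50 g/eq = 4782 eq = 4782 mol NaHSO₄.
Mass of NaHSO₄: 4782 × 120.1 = 574,400 g.

574 kg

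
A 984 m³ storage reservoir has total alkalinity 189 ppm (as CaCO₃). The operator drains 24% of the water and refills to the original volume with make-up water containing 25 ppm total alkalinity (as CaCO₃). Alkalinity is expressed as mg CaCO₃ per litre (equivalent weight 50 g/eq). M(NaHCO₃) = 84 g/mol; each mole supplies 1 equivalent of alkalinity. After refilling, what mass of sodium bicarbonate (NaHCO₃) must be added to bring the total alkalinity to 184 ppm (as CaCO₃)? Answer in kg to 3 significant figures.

Volume: 984 m³ = 984,000 L.
After draining 24% and refilling: 189 × 0.76 + 25 × 0.24 = 149.64 ppm.
Deficit to target: 184 − 149.64 = 34.36 mg/L.
As CaCO₃: 34.36 mg/L × 984,000 L = 33,810 g; ÷ 50 g/eq ÷ 1 = 676.2 mol NaHCO₃.
Mass: 676.2 × 84 = 56,800 g.

56.8 kg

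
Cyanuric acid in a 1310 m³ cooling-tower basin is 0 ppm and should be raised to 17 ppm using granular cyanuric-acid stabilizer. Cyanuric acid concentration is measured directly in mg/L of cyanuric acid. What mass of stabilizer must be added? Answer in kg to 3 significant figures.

22.3 kg

Volume: 1310 m³ = 1,310,000 L.
CYA to add: (17 − 0) = 17 mg/L × 1,310,000 L = 22,270 g cyanuric acid.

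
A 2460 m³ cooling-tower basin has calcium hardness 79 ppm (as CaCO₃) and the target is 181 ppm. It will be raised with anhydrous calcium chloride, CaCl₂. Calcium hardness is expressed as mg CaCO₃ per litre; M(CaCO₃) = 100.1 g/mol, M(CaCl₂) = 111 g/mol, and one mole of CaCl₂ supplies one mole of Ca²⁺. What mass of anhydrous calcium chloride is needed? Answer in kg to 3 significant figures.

278 kg

Volume: 2460 m³ = 2,460,000 L.
Hardness to add: (181 − 79) = 102 mg/L as CaCO₃ × 2,460,000 L = 250,900 g as CaCO₃.
Moles of Ca²⁺ (1 mol Ca²⁺ ≡ 1 mol CaCO₃): 250,900 / 100.1 g/mol = 2507 mol.
Mass of CaCl₂: 2507 × 111 = 278,200 g.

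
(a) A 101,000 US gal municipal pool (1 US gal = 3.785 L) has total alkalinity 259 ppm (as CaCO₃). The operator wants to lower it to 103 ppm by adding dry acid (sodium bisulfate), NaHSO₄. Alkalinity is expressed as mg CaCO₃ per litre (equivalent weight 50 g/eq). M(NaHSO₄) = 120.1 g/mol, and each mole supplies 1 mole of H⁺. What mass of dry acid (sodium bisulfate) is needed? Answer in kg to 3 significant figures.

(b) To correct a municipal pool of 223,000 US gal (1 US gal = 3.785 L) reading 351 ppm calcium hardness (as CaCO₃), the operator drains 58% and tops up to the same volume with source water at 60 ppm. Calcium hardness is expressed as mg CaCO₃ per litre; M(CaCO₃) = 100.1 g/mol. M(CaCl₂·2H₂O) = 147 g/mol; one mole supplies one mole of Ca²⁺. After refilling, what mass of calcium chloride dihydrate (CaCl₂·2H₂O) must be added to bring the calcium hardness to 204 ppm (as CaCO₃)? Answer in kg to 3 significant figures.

(a) Volume: 101,000 US gal × 3.785 L/gal = 382,285 L.
(a) Alkalinity to neutralize: (259 − 103) = 156 mg/L as CaCO₃ × 382,285 L = 59,640 g as CaCO₃.
(a) Equivalents of H⁺ required: 59,640 ÷ 50 g/eq = 1193 eq = 1193 mol NaHSO₄.
(a) Mass of NaHSO₄: 1193 × 120.1 = 143,200 g.

(b) Volume: 223,000 US gal × 3.785 L/gal = 844,055 L.
(b) After draining 58% and refilling: 351 × 0.42 + 60 × 0.58 = 182.22 ppm.
(b) Deficit to target: 204 − 182.22 = 21.78 mg/L.
(b) As CaCO₃: 21.78 mg/L × 844,055 L = 18,380 g; ÷ 100.1 = 183.7 mol Ca²⁺.
(b) Mass: 183.7 × 147 = 27,000 g.

(a) 143 kg; (b) 27.0 kg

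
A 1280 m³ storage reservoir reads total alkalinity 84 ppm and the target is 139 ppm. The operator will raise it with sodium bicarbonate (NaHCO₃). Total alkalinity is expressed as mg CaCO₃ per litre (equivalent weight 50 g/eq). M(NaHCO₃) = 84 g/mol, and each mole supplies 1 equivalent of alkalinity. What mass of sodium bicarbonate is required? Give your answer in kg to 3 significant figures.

118 kg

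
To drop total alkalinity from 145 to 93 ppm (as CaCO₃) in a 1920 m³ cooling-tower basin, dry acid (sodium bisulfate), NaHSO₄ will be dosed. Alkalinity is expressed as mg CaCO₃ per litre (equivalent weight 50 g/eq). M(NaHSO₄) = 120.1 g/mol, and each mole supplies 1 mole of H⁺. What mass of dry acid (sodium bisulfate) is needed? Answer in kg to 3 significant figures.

Volume: 1920 m³ = 1,920,000 L.
Alkalinity to neutralize: (145 − 93) = 52 mg/L as CaCO₃ × 1,920,000 L = 99,840 g as CaCO₃.
Equivalents of H⁺ required: 99,840 ÷ 50 g/eq = 1997 eq = 1997 mol NaHSO₄.
Mass of NaHSO₄: 1997 × 120.1 = 239,800 g.

240 kg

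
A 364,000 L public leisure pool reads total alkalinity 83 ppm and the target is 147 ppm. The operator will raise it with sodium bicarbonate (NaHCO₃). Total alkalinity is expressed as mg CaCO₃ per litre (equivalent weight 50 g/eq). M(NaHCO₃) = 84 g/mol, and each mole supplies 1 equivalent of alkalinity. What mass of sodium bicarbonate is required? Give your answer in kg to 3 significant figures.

Alkalinity to add: (147 − 83) = 64 mg/L as CaCO₃ × 364,000 L = 23,300 g as CaCO₃.
Equivalents: 23,300 g ÷ 50 g/eq = 465.9 eq.
NaHCO₃ supplies 1 eq per mole → 465.9 mol.
Mass: 465.9 mol × 84 g/mol = 39,140 g.

39.1 kg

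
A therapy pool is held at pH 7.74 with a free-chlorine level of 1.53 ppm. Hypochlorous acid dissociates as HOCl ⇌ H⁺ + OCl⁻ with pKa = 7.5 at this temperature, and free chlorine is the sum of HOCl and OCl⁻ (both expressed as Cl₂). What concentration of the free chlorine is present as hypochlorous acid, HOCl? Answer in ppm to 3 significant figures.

0.559 ppm

[OCl⁻]/[HOCl] = 10^(pH − pKa) = 10^(7.74 − 7.5) = 10^0.24 = 1.738.
Fraction as HOCl = 1 / (1 + 1.738) = 0.3653.
HOCl = 0.3653 × 1.53 ppm = 0.5588 ppm.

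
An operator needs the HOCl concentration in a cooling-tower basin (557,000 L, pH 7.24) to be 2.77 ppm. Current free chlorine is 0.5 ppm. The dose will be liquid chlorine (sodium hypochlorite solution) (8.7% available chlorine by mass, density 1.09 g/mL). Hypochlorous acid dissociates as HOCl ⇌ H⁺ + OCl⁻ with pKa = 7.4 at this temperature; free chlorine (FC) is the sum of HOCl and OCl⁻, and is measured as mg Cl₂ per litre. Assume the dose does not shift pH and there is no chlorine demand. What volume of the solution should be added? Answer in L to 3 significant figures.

24.6 L

[OCl⁻]/[HOCl] = 10^(pH − pKa) = 10^(7.24 − 7.4) = 0.6918; fraction as HOCl = 1/(1 + 0.6918) = 0.5911.
Free chlorine required for 2.77 ppm HOCl: 2.77 / 0.5911 = 4.686 ppm.
FC to add: 4.686 − 0.5 = 4.186 mg/L as Cl₂.
Cl₂ equivalent: 4.186 mg/L × 557,000 L = 2332 g.
Product at 8.7% available Cl: 2332 / 0.087 = 26,800 g.
Volume: 26,800 g ÷ 1.09 g/mL = 24,590 mL.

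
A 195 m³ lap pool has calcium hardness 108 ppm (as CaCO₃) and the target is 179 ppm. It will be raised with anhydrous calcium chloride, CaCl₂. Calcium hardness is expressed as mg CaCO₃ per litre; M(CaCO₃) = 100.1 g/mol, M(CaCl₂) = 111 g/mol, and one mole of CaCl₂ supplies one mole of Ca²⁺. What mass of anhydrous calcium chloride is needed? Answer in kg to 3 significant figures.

Volume: 195 m³ = 195,000 L.
Hardness to add: (179 − 108) = 71 mg/L as CaCO₃ × 195,000 L = 13,840 g as CaCO₃.
Moles of Ca²⁺ (1 mol Ca²⁺ ≡ 1 mol CaCO₃): 13,840 / 100.1 g/mol = 138.3 mol.
Mass of CaCl₂: 138.3 × 111 = 15,350 g.

15.4 kg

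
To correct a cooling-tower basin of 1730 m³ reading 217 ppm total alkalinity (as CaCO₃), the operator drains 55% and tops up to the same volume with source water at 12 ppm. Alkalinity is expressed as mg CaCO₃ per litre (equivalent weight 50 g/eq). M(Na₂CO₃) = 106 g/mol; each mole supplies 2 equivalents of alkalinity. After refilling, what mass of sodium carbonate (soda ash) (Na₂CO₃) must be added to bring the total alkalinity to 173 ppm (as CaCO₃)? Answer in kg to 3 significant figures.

126 kg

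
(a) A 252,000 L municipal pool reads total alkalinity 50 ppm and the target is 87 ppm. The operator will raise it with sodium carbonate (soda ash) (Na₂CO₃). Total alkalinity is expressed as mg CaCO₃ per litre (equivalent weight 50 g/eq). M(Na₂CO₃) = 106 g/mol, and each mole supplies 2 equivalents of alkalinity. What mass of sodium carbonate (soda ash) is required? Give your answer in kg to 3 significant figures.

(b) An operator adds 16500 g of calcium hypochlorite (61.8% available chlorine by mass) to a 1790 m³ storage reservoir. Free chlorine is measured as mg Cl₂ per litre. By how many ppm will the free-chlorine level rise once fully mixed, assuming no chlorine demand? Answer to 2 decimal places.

(a) Alkalinity to add: (87 − 50) = 37 mg/L as CaCO₃ × 252,000 L = 9324 g as CaCO₃.
(a) Equivalents: 9324 g ÷ 50 g/eq = 186.5 eq.
(a) Each mole of Na₂CO₃ supplies 2 eq, so 186.5 / 2 = 93.24 mol.
(a) Mass: 93.24 mol × 106 g/mol = 9883 g.

(b) Volume: 1790 m³ = 1,790,000 L.
(b) Available chlorine delivered: 16,500 g × 0.618 = 10,200 g as Cl₂.
(b) Concentration rise: 10,200 g / 1,790,000 L = 5.697 mg/L = 5.70 ppm.

(a) 9.88 kg; (b) 5.70 ppm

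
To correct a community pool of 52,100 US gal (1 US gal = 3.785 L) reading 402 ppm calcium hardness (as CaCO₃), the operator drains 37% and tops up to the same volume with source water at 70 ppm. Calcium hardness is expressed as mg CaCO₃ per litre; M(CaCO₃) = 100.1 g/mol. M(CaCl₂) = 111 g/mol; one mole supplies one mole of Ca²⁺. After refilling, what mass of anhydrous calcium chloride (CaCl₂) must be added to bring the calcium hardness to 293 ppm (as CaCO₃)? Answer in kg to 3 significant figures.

Volume: 52,100 US gal × 3.785 L/gal = 197,198 L.
After draining 37% and refilling: 402 × 0.63 + 70 × 0.37 = 279.16 ppm.
Deficit to target: 293 − 279.16 = 13.84 mg/L.
As CaCO₃: 13.84 mg/L × 197,198 L = 2729 g; ÷ 100.1 = 27.27 mol Ca²⁺.
Mass: 27.27 × 111 = 3026 g.

3.03 kg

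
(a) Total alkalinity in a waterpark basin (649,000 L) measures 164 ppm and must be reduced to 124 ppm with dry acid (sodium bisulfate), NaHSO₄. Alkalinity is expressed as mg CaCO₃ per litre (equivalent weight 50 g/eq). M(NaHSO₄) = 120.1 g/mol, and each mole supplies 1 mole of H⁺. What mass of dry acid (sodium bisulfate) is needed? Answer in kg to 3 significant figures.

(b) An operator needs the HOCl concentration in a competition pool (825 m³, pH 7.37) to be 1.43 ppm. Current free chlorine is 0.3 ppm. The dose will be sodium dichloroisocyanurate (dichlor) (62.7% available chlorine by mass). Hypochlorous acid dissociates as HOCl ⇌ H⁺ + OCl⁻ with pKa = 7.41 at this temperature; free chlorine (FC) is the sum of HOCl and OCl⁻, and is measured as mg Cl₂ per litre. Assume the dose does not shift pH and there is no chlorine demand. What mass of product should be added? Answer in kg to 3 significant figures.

(a) Alkalinity to neutralize: (164 − 124) = 40 mg/L as CaCO₃ × 649,000 L = 25,960 g as CaCO₃.
(a) Equivalents of H⁺ required: 25,960 ÷ 50 g/eq = 519.2 eq = 519.2 mol NaHSO₄.
(a) Mass of NaHSO₄: 519.2 × 120.1 = 62,360 g.

(b) Volume: 825 m³ = 825,000 L.
(b) [OCl⁻]/[HOCl] = 10^(pH − pKa) = 10^(7.37 − 7.41) = 0.912; fraction as HOCl = 1/(1 + 0.912) = 0.523.
(b) Free chlorine required for 1.43 ppm HOCl: 1.43 / 0.523 = 2.734 ppm.
(b) FC to add: 2.734 − 0.3 = 2.434 mg/L as Cl₂.
(b) Cl₂ equivalent: 2.434 mg/L × 825,000 L = 2008 g.
(b) Product at 62.7% available Cl: 2008 / 0.627 = 3203 g.

(a) 62.4 kg; (b) 3.20 kg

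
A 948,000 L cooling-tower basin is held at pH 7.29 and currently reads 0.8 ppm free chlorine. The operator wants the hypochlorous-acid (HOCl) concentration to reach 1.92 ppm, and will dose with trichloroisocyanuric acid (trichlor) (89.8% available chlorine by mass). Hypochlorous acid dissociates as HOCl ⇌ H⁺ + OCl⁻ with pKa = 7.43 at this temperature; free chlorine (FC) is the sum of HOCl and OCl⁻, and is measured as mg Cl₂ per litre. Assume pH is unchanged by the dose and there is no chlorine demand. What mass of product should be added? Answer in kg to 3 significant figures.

[OCl⁻]/[HOCl] = 10^(pH − pKa) = 10^(7.29 − 7.43) = 0.7244; fraction as HOCl = 1/(1 + 0.7244) = 0.5799.
Free chlorine required for 1.92 ppm HOCl: 1.92 / 0.5799 = 3.311 ppm.
FC to add: 3.311 − 0.8 = 2.511 mg/L as Cl₂.
Cl₂ equivalent: 2.511 mg/L × 948,000 L = 2380 g.
Product at 89.8% available Cl: 2380 / 0.898 = 2651 g.

2.65 kg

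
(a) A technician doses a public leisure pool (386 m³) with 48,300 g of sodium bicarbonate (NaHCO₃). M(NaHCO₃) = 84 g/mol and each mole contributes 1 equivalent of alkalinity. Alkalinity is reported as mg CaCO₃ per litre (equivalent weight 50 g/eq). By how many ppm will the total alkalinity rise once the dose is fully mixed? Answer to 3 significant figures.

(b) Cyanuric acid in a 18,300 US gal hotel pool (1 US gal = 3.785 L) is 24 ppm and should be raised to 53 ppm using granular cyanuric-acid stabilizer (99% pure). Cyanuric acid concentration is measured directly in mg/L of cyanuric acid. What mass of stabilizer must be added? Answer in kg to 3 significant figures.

(a) 74.5 ppm; (b) 2.03 kg

(a) Volume: 386 m³ = 386,000 L.
(a) Moles of NaHCO₃: 48,300 g ÷ 84 g/mol = 575 mol → 575 eq of alkalinity.
(a) As CaCO₃: 575 eq × 50 g/eq = 28,750 g.
(a) Rise: 28,750 g / 386,000 L × 1000 = 74.48 mg/L.

(b) Volume: 18,300 US gal × 3.785 L/gal = 69,266 L.
(b) CYA to add: (53 − 24) = 29 mg/L × 69,266 L = 2009 g cyanuric acid.
(b) At 99% purity: 2009 / 0.99 = 2029 g product.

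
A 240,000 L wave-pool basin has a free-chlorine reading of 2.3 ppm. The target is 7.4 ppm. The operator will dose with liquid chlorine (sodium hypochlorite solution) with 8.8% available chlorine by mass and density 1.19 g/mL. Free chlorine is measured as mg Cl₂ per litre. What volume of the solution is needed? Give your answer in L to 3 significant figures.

Chlorine deficit: 7.4 − 2.3 = 5.1 ppm = 5.1 mg/L as Cl₂.
Cl₂ equivalent needed: 5.1 mg/L × 240,000 L = 1,224,000 mg = 1224 g.
Product at 8.8% available chlorine: 1224 / 0.088 = 13,910 g.
Volume at density 1.19 g/mL: 13,910 g ÷ 1.19 g/mL = 11,690 mL.

11.7 L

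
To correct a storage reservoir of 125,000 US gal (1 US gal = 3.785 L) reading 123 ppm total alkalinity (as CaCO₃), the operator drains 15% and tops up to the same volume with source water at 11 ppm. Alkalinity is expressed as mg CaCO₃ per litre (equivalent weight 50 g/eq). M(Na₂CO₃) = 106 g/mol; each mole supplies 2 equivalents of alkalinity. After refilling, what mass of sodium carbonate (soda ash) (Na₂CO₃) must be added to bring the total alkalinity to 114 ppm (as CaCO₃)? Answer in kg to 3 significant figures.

Volume: 125,000 US gal × 3.785 L/gal = 473,125 L.
After draining 15% and refilling: 123 × 0.85 + 11 × 0.15 = 106.2 ppm.
Deficit to target: 114 − 106.2 = 7.8 mg/L.
As CaCO₃: 7.8 mg/L × 473,125 L = 3690 g; ÷ 50 g/eq ÷ 2 = 36.9 mol Na₂CO₃.
Mass: 36.9 × 106 = 3912 g.

3.91 kg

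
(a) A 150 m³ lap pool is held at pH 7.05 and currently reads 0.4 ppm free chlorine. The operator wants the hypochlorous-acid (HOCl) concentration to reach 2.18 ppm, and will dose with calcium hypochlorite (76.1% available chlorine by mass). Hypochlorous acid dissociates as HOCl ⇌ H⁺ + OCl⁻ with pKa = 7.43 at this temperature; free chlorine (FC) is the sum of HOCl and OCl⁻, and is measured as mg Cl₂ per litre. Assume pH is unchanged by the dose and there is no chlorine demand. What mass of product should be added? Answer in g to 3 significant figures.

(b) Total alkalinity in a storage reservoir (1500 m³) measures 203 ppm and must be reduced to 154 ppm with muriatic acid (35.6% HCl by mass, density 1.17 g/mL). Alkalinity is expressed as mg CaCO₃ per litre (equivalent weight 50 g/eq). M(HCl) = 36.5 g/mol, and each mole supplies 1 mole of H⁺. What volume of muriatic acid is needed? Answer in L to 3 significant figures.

(a) Volume: 150 m³ = 150,000 L.
(a) [OCl⁻]/[HOCl] = 10^(pH − pKa) = 10^(7.05 − 7.43) = 0.4169; fraction as HOCl = 1/(1 + 0.4169) = 0.7058.
(a) Free chlorine required for 2.18 ppm HOCl: 2.18 / 0.7058 = 3.089 ppm.
(a) FC to add: 3.089 − 0.4 = 2.689 mg/L as Cl₂.
(a) Cl₂ equivalent: 2.689 mg/L × 150,000 L = 403.3 g.
(a) Product at 76.1% available Cl: 403.3 / 0.761 = 530 g.

(b) Volume: 1500 m³ = 1,500,000 L.
(b) Alkalinity to neutralize: (203 − 154) = 49 mg/L as CaCO₃ × 1,500,000 L = 73,500 g as CaCO₃.
(b) Equivalents of H⁺ required: 73,500 ÷ 50 g/eq = 1470 eq = 1470 mol HCl.
(b) Mass of HCl: 1470 × 36.5 = 53,660 g.
(b) Mass of 35.6% solution: 53,660 / 0.356 = 150,700 g.
(b) Volume: 150,700 g ÷ 1.17 g/mL = 128,800 mL.

(a) 530 g; (b) 129 L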